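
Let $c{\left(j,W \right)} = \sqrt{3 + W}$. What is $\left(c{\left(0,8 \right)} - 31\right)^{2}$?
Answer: $\left(31 - \sqrt{11}\right)^{2} \approx 766.37$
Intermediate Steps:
$\left(c{\left(0,8 \right)} - 31\right)^{2} = \left(\sqrt{3 + 8} - 31\right)^{2} = \left(\sqrt{11} - 31\right)^{2} = \left(-31 + \sqrt{11}\right)^{2}$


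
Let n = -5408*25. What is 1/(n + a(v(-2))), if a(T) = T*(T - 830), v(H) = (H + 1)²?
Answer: -1/136029 ≈ -7.3514e-6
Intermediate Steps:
v(H) = (1 + H)²
a(T) = T*(-830 + T)
n = -135200 (n = -1352*100 = -135200)
1/(n + a(v(-2))) = 1/(-135200 + (1 - 2)²*(-830 + (1 - 2)²)) = 1/(-135200 + (-1)²*(-830 + (-1)²)) = 1/(-135200 + 1*(-830 + 1)) = 1/(-135200 + 1*(-829)) = 1/(-135200 - 829) = 1/(-136029) = -1/136029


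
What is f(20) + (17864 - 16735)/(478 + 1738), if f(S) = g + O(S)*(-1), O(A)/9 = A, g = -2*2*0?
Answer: -397751/2216 ≈ -179.49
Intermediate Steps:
g = 0 (g = -4*0 = 0)
O(A) = 9*A
f(S) = -9*S (f(S) = 0 + (9*S)*(-1) = 0 - 9*S = -9*S)
f(20) + (17864 - 16735)/(478 + 1738) = -9*20 + (17864 - 16735)/(478 + 1738) = -180 + 1129/2216 = -397751/2216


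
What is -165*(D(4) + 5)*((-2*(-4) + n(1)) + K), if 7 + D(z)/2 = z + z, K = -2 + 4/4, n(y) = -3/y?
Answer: -4620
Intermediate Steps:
K = -1 (K = -2 + (1/4)*4 = -2 + 1 = -1)
D(z) = -14 + 4*z (D(z) = -14 + 2*(z + z) = -14 + 2*(2*z) = -14 + 4*z)
-165*(D(4) + 5)*((-2*(-4) + n(1)) + K) = -165*((-14 + 4*4) + 5)*((-2*(-4) - 3/1) - 1) = -165*((-14 + 16) + 5)*((8 - 3*1) - 1) = -165*(2 + 5)*((8 - 3) - 1) = -1155*(5 - 1) = -1155*4 = -165*28 = -4620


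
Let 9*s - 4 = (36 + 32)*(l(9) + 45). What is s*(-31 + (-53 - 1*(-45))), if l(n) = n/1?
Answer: -47788/3 ≈ -15929.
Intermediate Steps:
l(n) = n (l(n) = n*1 = n)
s = 3676/9 (s = 4/9 + ((36 + 32)*(9 + 45))/9 = 4/9 + (68*54)/9 = 4/9 + (⅑)*3672 = 4/9 + 408 = 3676/9 ≈ 408.44)
s*(-31 + (-53 - 1*(-45))) = 3676*(-31 + (-53 - 1*(-45)))/9 = 3676*(-31 + (-53 + 45))/9 = 3676*(-31 - 8)/9 = (3676/9)*(-39) = -47788/3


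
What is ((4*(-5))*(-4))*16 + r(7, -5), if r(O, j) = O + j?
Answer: 1282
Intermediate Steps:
((4*(-5))*(-4))*16 + r(7, -5) = ((4*(-5))*(-4))*16 + (7 - 5) = -20*(-4)*16 + 2 = 80*16 + 2 = 1280 + 2 = 1282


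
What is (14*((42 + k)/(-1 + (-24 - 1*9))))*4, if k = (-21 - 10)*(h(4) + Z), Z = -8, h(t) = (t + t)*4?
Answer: 19656/17 ≈ 1156.2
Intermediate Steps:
h(t) = 8*t (h(t) = (2*t)*4 = 8*t)
k = -744 (k = (-21 - 10)*(8*4 - 8) = -31*(32 - 8) = -31*24 = -744)
(14*((42 + k)/(-1 + (-24 - 1*9))))*4 = (14*((42 - 744)/(-1 + (-24 - 1*9))))*4 = (14*(-702/(-1 + (-24 - 9))))*4 = (14*(-702/(-1 - 33)))*4 = (14*(-702/(-34)))*4 = (14*(-702*(-1/34)))*4 = (14*(351/17))*4 = (4914/17)*4 = 19656/17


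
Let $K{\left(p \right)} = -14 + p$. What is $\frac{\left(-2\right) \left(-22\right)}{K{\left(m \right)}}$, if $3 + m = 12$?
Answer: $- \frac{44}{5} \approx -8.8$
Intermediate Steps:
$m = 9$ ($m = -3 + 12 = 9$)
$\frac{\left(-2\right) \left(-22\right)}{K{\left(m \right)}} = \frac{\left(-2\right) \left(-22\right)}{-14 + 9} = \frac{44}{-5} = 44 \left(- \frac{1}{5}\right) = - \frac{44}{5}$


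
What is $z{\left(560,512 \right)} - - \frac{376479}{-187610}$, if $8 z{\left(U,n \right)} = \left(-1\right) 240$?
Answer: $- \frac{6004779}{187610} \approx -32.007$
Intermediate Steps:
$z{\left(U,n \right)} = -30$ ($z{\left(U,n \right)} = \frac{\left(-1\right) 240}{8} = \frac{1}{8} \left(-240\right) = -30$)
$z{\left(560,512 \right)} - - \frac{376479}{-187610} = -30 - - \frac{376479}{-187610} = -30 - \left(-376479\right) \left(- \frac{1}{187610}\right) = -30 - \frac{376479}{187610} = - \frac{6004779}{187610}$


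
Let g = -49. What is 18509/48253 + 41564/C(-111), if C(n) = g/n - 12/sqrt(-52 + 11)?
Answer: 447278710884793/90361704245 - 6145320528*I*sqrt(41)/1872665 ≈ 4949.9 - 21012.0*I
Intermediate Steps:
C(n) = -49/n + 12*I*sqrt(41)/41 (C(n) = -49/n - 12/sqrt(-52 + 11) = -49/n - 12*(-I*sqrt(41)/41) = -49/n - (-12)*I*sqrt(41)/41 = -49/n + 12*I*sqrt(41)/41)
18509/48253 + 41564/C(-111) = 18509/48253 + 41564/(-49/(-111) + 12*I*sqrt(41)/41) = 18509*(1/48253) + 41564/(-49*(-1/111) + 12*I*sqrt(41)/41) = 18509/48253 + 41564/(49/111 + 12*I*sqrt(41)/41)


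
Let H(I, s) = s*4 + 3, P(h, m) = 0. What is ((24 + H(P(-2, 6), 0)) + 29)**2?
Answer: 3136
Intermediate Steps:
H(I, s) = 3 + 4*s (H(I, s) = 4*s + 3 = 3 + 4*s)
((24 + H(P(-2, 6), 0)) + 29)**2 = ((24 + (3 + 4*0)) + 29)**2 = ((24 + (3 + 0)) + 29)**2 = ((24 + 3) + 29)**2 = (27 + 29)**2 = 56**2 = 3136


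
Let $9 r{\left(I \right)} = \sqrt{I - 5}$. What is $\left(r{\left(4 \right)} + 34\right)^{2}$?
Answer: $\frac{\left(306 + i\right)^{2}}{81} \approx 1156.0 + 7.5556 i$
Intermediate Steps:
$r{\left(I \right)} = \frac{\sqrt{-5 + I}}{9}$ ($r{\left(I \right)} = \frac{\sqrt{I - 5}}{9} = \frac{\sqrt{-5 + I}}{9}$)
$\left(r{\left(4 \right)} + 34\right)^{2} = \left(\frac{\sqrt{-5 + 4}}{9} + 34\right)^{2} = \left(\frac{\sqrt{-1}}{9} + 34\right)^{2} = \left(\frac{i}{9} + 34\right)^{2} = \left(34 + \frac{i}{9}\right)^{2}$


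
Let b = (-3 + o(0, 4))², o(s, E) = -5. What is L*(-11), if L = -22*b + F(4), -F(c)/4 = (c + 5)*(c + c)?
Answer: 18656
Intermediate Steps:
F(c) = -8*c*(5 + c) (F(c) = -4*(c + 5)*(c + c) = -4*(5 + c)*2*c = -8*c*(5 + c))
b = 64 (b = (-3 - 5)² = (-8)² = 64)
L = -1696 (L = -22*64 - 8*4*(5 + 4) = -1408 - 8*4*9 = -1408 - 288 = -1696)
L*(-11) = -1696*(-11) = 18656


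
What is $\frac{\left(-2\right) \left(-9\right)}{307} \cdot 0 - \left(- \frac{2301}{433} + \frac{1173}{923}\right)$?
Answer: $\frac{1615914}{399659} \approx 4.0432$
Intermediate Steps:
$\frac{\left(-2\right) \left(-9\right)}{307} \cdot 0 - \left(- \frac{2301}{433} + \frac{1173}{923}\right) = 18 \cdot \frac{1}{307} \cdot 0 - - \frac{1615914}{399659} = \frac{18}{307} \cdot 0 + \left(- \frac{1173}{923} + \frac{2301}{433}\right) = 0 + \frac{1615914}{399659} = \frac{1615914}{399659}$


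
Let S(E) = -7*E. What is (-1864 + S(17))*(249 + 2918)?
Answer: -6280161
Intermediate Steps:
(-1864 + S(17))*(249 + 2918) = (-1864 - 7*17)*(249 + 2918) = (-1864 - 119)*3167 = -1983*3167 = -6280161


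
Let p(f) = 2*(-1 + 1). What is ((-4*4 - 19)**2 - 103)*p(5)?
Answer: 0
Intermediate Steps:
p(f) = 0 (p(f) = 2*0 = 0)
((-4*4 - 19)**2 - 103)*p(5) = ((-4*4 - 19)**2 - 103)*0 = ((-16 - 19)**2 - 103)*0 = ((-35)**2 - 103)*0 = (1225 - 103)*0 = 1122*0 = 0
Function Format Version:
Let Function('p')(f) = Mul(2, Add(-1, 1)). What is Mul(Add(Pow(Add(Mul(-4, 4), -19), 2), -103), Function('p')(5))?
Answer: 0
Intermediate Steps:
Function('p')(f) = 0 (Function('p')(f) = Mul(2, 0) = 0)
Mul(Add(Pow(Add(Mul(-4, 4), -19), 2), -103), Function('p')(5)) = Mul(Add(Pow(Add(Mul(-4, 4), -19), 2), -103), 0) = Mul(Add(Pow(Add(-16, -19), 2), -103), 0) = Mul(Add(Pow(-35, 2), -103), 0) = Mul(Add(1225, -103), 0) = Mul(1122, 0) = 0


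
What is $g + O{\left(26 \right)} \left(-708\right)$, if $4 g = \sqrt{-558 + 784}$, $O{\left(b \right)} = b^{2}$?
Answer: $-478608 + \frac{\sqrt{226}}{4} \approx -4.786 \cdot 10^{5}$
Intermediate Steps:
$g = \frac{\sqrt{226}}{4}$ ($g = \frac{\sqrt{-558 + 784}}{4} = \frac{\sqrt{226}}{4} \approx 3.7583$)
$g + O{\left(26 \right)} \left(-708\right) = \frac{\sqrt{226}}{4} + 26^{2} \left(-708\right) = \frac{\sqrt{226}}{4} + 676 \left(-708\right) = \frac{\sqrt{226}}{4} - 478608 = -478608 + \frac{\sqrt{226}}{4}$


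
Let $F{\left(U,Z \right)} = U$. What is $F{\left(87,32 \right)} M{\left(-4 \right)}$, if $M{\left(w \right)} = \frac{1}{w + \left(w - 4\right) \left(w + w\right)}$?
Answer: $\frac{29}{20} \approx 1.45$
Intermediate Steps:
$M{\left(w \right)} = \frac{1}{w + 2 w \left(-4 + w\right)}$ ($M{\left(w \right)} = \frac{1}{w + \left(-4 + w\right) 2 w} = \frac{1}{w + 2 w \left(-4 + w\right)}$)
$F{\left(87,32 \right)} M{\left(-4 \right)} = 87 \frac{1}{\left(-4\right) \left(-7 + 2 \left(-4\right)\right)} = 87 \left(- \frac{1}{4 \left(-7 - 8\right)}\right) = 87 \left(- \frac{1}{4 \left(-15\right)}\right) = 87 \left(\left(- \frac{1}{4}\right) \left(- \frac{1}{15}\right)\right) = 87 \cdot \frac{1}{60} = \frac{29}{20}$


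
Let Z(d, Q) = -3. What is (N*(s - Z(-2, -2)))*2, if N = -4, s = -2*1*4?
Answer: 40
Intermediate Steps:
s = -8 (s = -2*4 = -8)
(N*(s - Z(-2, -2)))*2 = -4*(-8 - 1*(-3))*2 = -4*(-8 + 3)*2 = -4*(-5)*2 = 20*2 = 40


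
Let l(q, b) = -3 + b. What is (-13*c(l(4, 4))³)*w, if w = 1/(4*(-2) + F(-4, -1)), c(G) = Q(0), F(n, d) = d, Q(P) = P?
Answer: 0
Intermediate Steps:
c(G) = 0
w = -⅑ (w = 1/(4*(-2) - 1) = 1/(-8 - 1) = 1/(-9) = -⅑ ≈ -0.11111)
(-13*c(l(4, 4))³)*w = -13*0³*(-⅑) = -13*0*(-⅑) = 0*(-⅑) = 0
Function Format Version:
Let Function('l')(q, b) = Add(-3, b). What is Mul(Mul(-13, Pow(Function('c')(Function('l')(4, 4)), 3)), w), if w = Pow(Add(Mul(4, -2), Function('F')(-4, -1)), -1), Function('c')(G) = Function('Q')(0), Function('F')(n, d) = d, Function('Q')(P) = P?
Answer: 0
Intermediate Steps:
Function('c')(G) = 0
w = Rational(-1, 9) (w = Pow(Add(Mul(4, -2), -1), -1) = Pow(Add(-8, -1), -1) = Pow(-9, -1) = Rational(-1, 9) ≈ -0.11111)
Mul(Mul(-13, Pow(Function('c')(Function('l')(4, 4)), 3)), w) = Mul(Mul(-13, Pow(0, 3)), Rational(-1, 9)) = Mul(Mul(-13, 0), Rational(-1, 9)) = Mul(0, Rational(-1, 9)) = 0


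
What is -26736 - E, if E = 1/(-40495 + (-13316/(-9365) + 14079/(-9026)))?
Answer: -91517137078421894/3422992862169 ≈ -26736.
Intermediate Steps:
E = -84528490/3422992862169 (E = 1/(-40495 + (-13316*(-1/9365) + 14079*(-1/9026))) = 1/(-40495 + (13316/9365 - 14079/9026)) = 1/(-40495 - 11659619/84528490) = 1/(-3422992862169/84528490) = -84528490/3422992862169 ≈ -2.4694e-5)
-26736 - E = -26736 - 1*(-84528490/3422992862169) = -26736 + 84528490/3422992862169 = -91517137078421894/3422992862169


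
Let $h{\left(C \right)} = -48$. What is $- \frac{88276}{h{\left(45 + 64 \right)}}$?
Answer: $\frac{22069}{12} \approx 1839.1$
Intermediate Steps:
$- \frac{88276}{h{\left(45 + 64 \right)}} = - \frac{88276}{-48} = \left(-88276\right) \left(- \frac{1}{48}\right) = \frac{22069}{12}$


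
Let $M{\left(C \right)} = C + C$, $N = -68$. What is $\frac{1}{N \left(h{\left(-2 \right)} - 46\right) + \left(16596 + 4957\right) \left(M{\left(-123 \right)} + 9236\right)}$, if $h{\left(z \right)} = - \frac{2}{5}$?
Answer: $\frac{5}{968823126} \approx 5.1609 \cdot 10^{-9}$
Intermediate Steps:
$h{\left(z \right)} = - \frac{2}{5}$ ($h{\left(z \right)} = \left(-2\right) \frac{1}{5} = - \frac{2}{5}$)
$M{\left(C \right)} = 2 C$
$\frac{1}{N \left(h{\left(-2 \right)} - 46\right) + \left(16596 + 4957\right) \left(M{\left(-123 \right)} + 9236\right)} = \frac{1}{- 68 \left(- \frac{2}{5} - 46\right) + \left(16596 + 4957\right) \left(2 \left(-123\right) + 9236\right)} = \frac{1}{\left(-68\right) \left(- \frac{232}{5}\right) + 21553 \left(-246 + 9236\right)} = \frac{1}{\frac{15776}{5} + 21553 \cdot 8990} = \frac{1}{\frac{15776}{5} + 193761470} = \frac{1}{\frac{968823126}{5}} = \frac{5}{968823126}$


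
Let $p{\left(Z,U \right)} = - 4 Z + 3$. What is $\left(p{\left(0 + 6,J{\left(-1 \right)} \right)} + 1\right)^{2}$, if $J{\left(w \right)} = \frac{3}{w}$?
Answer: $400$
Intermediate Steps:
$p{\left(Z,U \right)} = 3 - 4 Z$
$\left(p{\left(0 + 6,J{\left(-1 \right)} \right)} + 1\right)^{2} = \left(\left(3 - 4 \left(0 + 6\right)\right) + 1\right)^{2} = \left(\left(3 - 24\right) + 1\right)^{2} = \left(-21 + 1\right)^{2} = \left(-20\right)^{2} = 400$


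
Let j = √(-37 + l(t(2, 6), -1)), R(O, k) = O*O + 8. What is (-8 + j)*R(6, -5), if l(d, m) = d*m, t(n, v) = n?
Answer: -352 + 44*I*√39 ≈ -352.0 + 274.78*I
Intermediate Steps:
R(O, k) = 8 + O² (R(O, k) = O² + 8 = 8 + O²)
j = I*√39 (j = √(-37 + 2*(-1)) = √(-37 - 2) = √(-39) = I*√39 ≈ 6.245*I)
(-8 + j)*R(6, -5) = (-8 + I*√39)*(8 + 6²) = (-8 + I*√39)*(8 + 36) = (-8 + I*√39)*44 = -352 + 44*I*√39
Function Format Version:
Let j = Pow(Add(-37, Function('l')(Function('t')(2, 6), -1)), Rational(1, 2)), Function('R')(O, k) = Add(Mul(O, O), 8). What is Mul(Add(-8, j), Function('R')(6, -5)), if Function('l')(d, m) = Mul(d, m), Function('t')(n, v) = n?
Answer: Add(-352, Mul(44, I, Pow(39, Rational(1, 2)))) ≈ Add(-352.00, Mul(274.78, I))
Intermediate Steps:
Function('R')(O, k) = Add(8, Pow(O, 2)) (Function('R')(O, k) = Add(Pow(O, 2), 8) = Add(8, Pow(O, 2)))
j = Mul(I, Pow(39, Rational(1, 2))) (j = Pow(Add(-37, Mul(2, -1)), Rational(1, 2)) = Pow(Add(-37, -2), Rational(1, 2)) = Pow(-39, Rational(1, 2)) = Mul(I, Pow(39, Rational(1, 2))) ≈ Mul(6.2450, I))
Mul(Add(-8, j), Function('R')(6, -5)) = Mul(Add(-8, Mul(I, Pow(39, Rational(1, 2)))), Add(8, Pow(6, 2))) = Mul(Add(-8, Mul(I, Pow(39, Rational(1, 2)))), Add(8, 36)) = Mul(Add(-8, Mul(I, Pow(39, Rational(1, 2)))), 44) = Add(-352, Mul(44, I, Pow(39, Rational(1, 2))))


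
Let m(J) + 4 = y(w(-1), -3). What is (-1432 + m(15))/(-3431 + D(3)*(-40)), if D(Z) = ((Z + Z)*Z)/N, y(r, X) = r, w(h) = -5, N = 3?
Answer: 1441/3671 ≈ 0.39254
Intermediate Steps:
m(J) = -9 (m(J) = -4 - 5 = -9)
D(Z) = 2*Z²/3 (D(Z) = ((Z + Z)*Z)/3 = ((2*Z)*Z)*(⅓) = (2*Z²)*(⅓) = 2*Z²/3)
(-1432 + m(15))/(-3431 + D(3)*(-40)) = (-1432 - 9)/(-3431 + ((⅔)*3²)*(-40)) = -1441/(-3431 + ((⅔)*9)*(-40)) = -1441/(-3431 + 6*(-40)) = -1441/(-3431 - 240) = -1441/(-3671) = -1441*(-1/3671) = 1441/3671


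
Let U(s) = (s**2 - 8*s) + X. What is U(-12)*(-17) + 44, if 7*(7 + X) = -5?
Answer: -27334/7 ≈ -3904.9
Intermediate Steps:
X = -54/7 (X = -7 + (1/7)*(-5) = -7 - 5/7 = -54/7 ≈ -7.7143)
U(s) = -54/7 + s**2 - 8*s (U(s) = (s**2 - 8*s) - 54/7 = -54/7 + s**2 - 8*s)
U(-12)*(-17) + 44 = (-54/7 + (-12)**2 - 8*(-12))*(-17) + 44 = (-54/7 + 144 + 96)*(-17) + 44 = (1626/7)*(-17) + 44 = -27642/7 + 44 = -27334/7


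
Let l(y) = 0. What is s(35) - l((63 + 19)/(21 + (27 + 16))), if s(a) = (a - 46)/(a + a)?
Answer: -11/70 ≈ -0.15714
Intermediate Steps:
s(a) = (-46 + a)/(2*a) (s(a) = (-46 + a)/((2*a)) = (-46 + a)*(1/(2*a)) = (-46 + a)/(2*a))
s(35) - l((63 + 19)/(21 + (27 + 16))) = (1/2)*(-46 + 35)/35 - 1*0 = (1/2)*(1/35)*(-11) + 0 = -11/70 + 0 = -11/70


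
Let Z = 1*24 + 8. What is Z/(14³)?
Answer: 4/343 ≈ 0.011662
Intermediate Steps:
Z = 32 (Z = 24 + 8 = 32)
Z/(14³) = 32/(14³) = 32/2744 = 32*(1/2744) = 4/343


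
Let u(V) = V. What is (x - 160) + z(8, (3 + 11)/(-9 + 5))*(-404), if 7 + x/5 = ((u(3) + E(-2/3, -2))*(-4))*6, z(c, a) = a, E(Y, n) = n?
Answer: 1099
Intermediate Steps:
x = -155 (x = -35 + 5*(((3 - 2)*(-4))*6) = -35 + 5*((1*(-4))*6) = -35 + 5*(-4*6) = -35 + 5*(-24) = -35 - 120 = -155)
(x - 160) + z(8, (3 + 11)/(-9 + 5))*(-404) = (-155 - 160) + ((3 + 11)/(-9 + 5))*(-404) = -315 + (14/(-4))*(-404) = -315 + (14*(-¼))*(-404) = -315 - 7/2*(-404) = -315 + 1414 = 1099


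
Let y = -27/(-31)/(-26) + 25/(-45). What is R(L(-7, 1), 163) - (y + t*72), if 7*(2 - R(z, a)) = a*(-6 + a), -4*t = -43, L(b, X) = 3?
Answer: -224807819/50778 ≈ -4427.3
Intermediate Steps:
t = 43/4 (t = -1/4*(-43) = 43/4 ≈ 10.750)
R(z, a) = 2 - a*(-6 + a)/7
y = -4273/7254 (y = -27*(-1/31)*(-1/26) + 25*(-1/45) = (27/31)*(-1/26) - 5/9 = -27/806 - 5/9 = -4273/7254 ≈ -0.58905)
R(L(-7, 1), 163) - (y + t*72) = (2 - 1/7*163**2 + (6/7)*163) - (-4273/7254 + (43/4)*72) = (2 - 1/7*26569 + 978/7) - (-4273/7254 + 774) = (2 - 26569/7 + 978/7) - 1*5610323/7254 = -25577/7 - 5610323/7254 = -224807819/50778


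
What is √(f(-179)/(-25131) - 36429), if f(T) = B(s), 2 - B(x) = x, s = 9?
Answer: 2*I*√5751839983038/25131 ≈ 190.86*I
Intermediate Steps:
B(x) = 2 - x
f(T) = -7 (f(T) = 2 - 1*9 = 2 - 9 = -7)
√(f(-179)/(-25131) - 36429) = √(-7/(-25131) - 36429) = √(-7*(-1/25131) - 36429) = √(7/25131 - 36429) = √(-915497192/25131) = 2*I*√5751839983038/25131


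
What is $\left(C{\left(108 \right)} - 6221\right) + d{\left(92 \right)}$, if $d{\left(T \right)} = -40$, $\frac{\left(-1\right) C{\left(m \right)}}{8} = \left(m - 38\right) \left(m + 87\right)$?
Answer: $-115461$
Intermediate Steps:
$C{\left(m \right)} = - 8 \left(-38 + m\right) \left(87 + m\right)$ ($C{\left(m \right)} = - 8 \left(m - 38\right) \left(m + 87\right) = - 8 \left(-38 + m\right) \left(87 + m\right)$)
$\left(C{\left(108 \right)} - 6221\right) + d{\left(92 \right)} = \left(\left(26448 - 42336 - 8 \cdot 108^{2}\right) - 6221\right) - 40 = \left(\left(26448 - 42336 - 93312\right) - 6221\right) - 40 = \left(-109200 - 6221\right) - 40 = -115421 - 40 = -115461$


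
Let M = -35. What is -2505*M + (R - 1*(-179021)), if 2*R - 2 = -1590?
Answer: 265902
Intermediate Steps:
R = -794 (R = 1 + (½)*(-1590) = 1 - 795 = -794)
-2505*M + (R - 1*(-179021)) = -2505*(-35) + (-794 - 1*(-179021)) = 87675 + (-794 + 179021) = 87675 + 178227 = 265902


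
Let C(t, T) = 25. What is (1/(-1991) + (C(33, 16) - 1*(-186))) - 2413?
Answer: -4384183/1991 ≈ -2202.0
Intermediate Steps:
(1/(-1991) + (C(33, 16) - 1*(-186))) - 2413 = (1/(-1991) + (25 - 1*(-186))) - 2413 = (-1/1991 + (25 + 186)) - 2413 = (-1/1991 + 211) - 2413 = 420100/1991 - 2413 = -4384183/1991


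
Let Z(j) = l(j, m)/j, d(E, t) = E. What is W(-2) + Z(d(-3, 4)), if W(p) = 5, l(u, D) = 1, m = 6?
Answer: 14/3 ≈ 4.6667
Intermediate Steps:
Z(j) = 1/j
W(-2) + Z(d(-3, 4)) = 5 + 1/(-3) = 5 - 1/3 = 14/3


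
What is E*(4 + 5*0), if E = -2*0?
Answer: 0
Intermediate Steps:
E = 0
E*(4 + 5*0) = 0*(4 + 5*0) = 0*(4 + 0) = 0*4 = 0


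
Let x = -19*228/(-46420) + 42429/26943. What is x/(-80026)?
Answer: -86927969/4170335118565 ≈ -2.0844e-5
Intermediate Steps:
x = 173855938/104224505 (x = -4332*(-1/46420) + 42429*(1/26943) = 1083/11605 + 14143/8981 = 173855938/104224505 ≈ 1.6681)
x/(-80026) = (173855938/104224505)/(-80026) = (173855938/104224505)*(-1/80026) = -86927969/4170335118565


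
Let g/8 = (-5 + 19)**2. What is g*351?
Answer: 550368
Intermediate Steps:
g = 1568 (g = 8*(-5 + 19)**2 = 8*14**2 = 8*196 = 1568)
g*351 = 1568*351 = 550368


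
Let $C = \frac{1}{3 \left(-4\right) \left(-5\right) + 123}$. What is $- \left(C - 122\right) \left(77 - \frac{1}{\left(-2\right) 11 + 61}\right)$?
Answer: $\frac{67019650}{7137} \approx 9390.5$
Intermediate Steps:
$C = \frac{1}{183}$ ($C = \frac{1}{\left(-12\right) \left(-5\right) + 123} = \frac{1}{60 + 123} = \frac{1}{183} \approx 0.0054645$)
$- \left(C - 122\right) \left(77 - \frac{1}{\left(-2\right) 11 + 61}\right) = - \left(\frac{1}{183} - 122\right) \left(77 - \frac{1}{\left(-2\right) 11 + 61}\right) = - \frac{\left(-22325\right) \left(77 - \frac{1}{-22 + 61}\right)}{183} = - \frac{\left(-22325\right) \left(77 - \frac{1}{39}\right)}{183} = - \frac{\left(-22325\right) 3002}{183 \cdot 39} = \left(-1\right) \left(- \frac{67019650}{7137}\right) = \frac{67019650}{7137}$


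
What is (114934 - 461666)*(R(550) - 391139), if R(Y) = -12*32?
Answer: 135753552836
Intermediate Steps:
R(Y) = -384
(114934 - 461666)*(R(550) - 391139) = (114934 - 461666)*(-384 - 391139) = -346732*(-391523) = 135753552836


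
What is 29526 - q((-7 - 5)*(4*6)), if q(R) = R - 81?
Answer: 29895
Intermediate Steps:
q(R) = -81 + R
29526 - q((-7 - 5)*(4*6)) = 29526 - (-81 + (-7 - 5)*(4*6)) = 29526 - (-81 - 12*24) = 29526 - (-81 - 288) = 29526 - 1*(-369) = 29526 + 369 = 29895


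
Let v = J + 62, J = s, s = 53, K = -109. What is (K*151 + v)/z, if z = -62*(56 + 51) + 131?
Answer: 16344/6503 ≈ 2.5133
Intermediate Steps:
J = 53
z = -6503 (z = -62*107 + 131 = -6634 + 131 = -6503)
v = 115 (v = 53 + 62 = 115)
(K*151 + v)/z = (-109*151 + 115)/(-6503) = (-16459 + 115)*(-1/6503) = -16344*(-1/6503) = 16344/6503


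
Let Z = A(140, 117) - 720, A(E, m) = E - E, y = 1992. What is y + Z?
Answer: 1272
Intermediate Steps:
A(E, m) = 0
Z = -720 (Z = 0 - 720 = -720)
y + Z = 1992 - 720 = 1272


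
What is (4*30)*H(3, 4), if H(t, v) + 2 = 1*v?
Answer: 240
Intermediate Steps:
H(t, v) = -2 + v (H(t, v) = -2 + 1*v = -2 + v)
(4*30)*H(3, 4) = (4*30)*(-2 + 4) = 120*2 = 240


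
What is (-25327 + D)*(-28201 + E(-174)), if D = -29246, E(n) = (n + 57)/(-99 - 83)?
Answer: 21545693265/14 ≈ 1.5390e+9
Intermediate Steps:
E(n) = -57/182 - n/182 (E(n) = (57 + n)/(-182) = (57 + n)*(-1/182) = -57/182 - n/182)
(-25327 + D)*(-28201 + E(-174)) = (-25327 - 29246)*(-28201 + (-57/182 - 1/182*(-174))) = -54573*(-28201 + (-57/182 + 87/91)) = -54573*(-28201 + 9/14) = -54573*(-394805/14) = 21545693265/14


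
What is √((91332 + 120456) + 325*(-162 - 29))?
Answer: √149713 ≈ 386.93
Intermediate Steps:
√((91332 + 120456) + 325*(-162 - 29)) = √(211788 + 325*(-191)) = √(211788 - 62075) = √149713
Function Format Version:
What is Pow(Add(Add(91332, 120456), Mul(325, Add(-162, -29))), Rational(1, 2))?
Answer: Pow(149713, Rational(1, 2)) ≈ 386.93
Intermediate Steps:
Pow(Add(Add(91332, 120456), Mul(325, Add(-162, -29))), Rational(1, 2)) = Pow(Add(211788, Mul(325, -191)), Rational(1, 2)) = Pow(Add(211788, -62075), Rational(1, 2)) = Pow(149713, Rational(1, 2))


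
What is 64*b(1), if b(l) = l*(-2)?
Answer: -128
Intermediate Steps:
b(l) = -2*l
64*b(1) = 64*(-2*1) = 64*(-2) = -128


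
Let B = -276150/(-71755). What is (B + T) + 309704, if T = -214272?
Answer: 1369599862/14351 ≈ 95436.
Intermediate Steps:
B = 55230/14351 (B = -276150*(-1/71755) = 55230/14351 ≈ 3.8485)
(B + T) + 309704 = (55230/14351 - 214272) + 309704 = -3074962242/14351 + 309704 = 1369599862/14351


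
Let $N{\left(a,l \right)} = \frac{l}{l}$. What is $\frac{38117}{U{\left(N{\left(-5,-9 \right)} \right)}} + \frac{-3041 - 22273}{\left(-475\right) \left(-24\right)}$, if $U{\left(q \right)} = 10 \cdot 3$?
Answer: $\frac{7229573}{5700} \approx 1268.3$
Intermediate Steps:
$N{\left(a,l \right)} = 1$
$U{\left(q \right)} = 30$
$\frac{38117}{U{\left(N{\left(-5,-9 \right)} \right)}} + \frac{-3041 - 22273}{\left(-475\right) \left(-24\right)} = \frac{38117}{30} + \frac{-3041 - 22273}{\left(-475\right) \left(-24\right)} = 38117 \cdot \frac{1}{30} + \frac{-3041 - 22273}{11400} = \frac{38117}{30} - \frac{4219}{1900} = \frac{7229573}{5700}$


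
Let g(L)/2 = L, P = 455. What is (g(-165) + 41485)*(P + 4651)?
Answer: 210137430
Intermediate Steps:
g(L) = 2*L
(g(-165) + 41485)*(P + 4651) = (2*(-165) + 41485)*(455 + 4651) = (-330 + 41485)*5106 = 41155*5106 = 210137430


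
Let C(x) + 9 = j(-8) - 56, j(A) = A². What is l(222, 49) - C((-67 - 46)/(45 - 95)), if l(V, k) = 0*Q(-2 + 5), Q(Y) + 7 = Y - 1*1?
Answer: 1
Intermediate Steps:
Q(Y) = -8 + Y (Q(Y) = -7 + (Y - 1*1) = -7 + (Y - 1) = -7 + (-1 + Y) = -8 + Y)
l(V, k) = 0 (l(V, k) = 0*(-8 + (-2 + 5)) = 0*(-8 + 3) = 0*(-5) = 0)
C(x) = -1 (C(x) = -9 + ((-8)² - 56) = -9 + (64 - 56) = -9 + 8 = -1)
l(222, 49) - C((-67 - 46)/(45 - 95)) = 0 - 1*(-1) = 0 + 1 = 1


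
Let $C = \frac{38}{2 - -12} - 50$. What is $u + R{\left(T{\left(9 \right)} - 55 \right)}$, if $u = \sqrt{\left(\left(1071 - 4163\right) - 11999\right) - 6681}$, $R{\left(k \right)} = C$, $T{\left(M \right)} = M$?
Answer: $- \frac{331}{7} + 2 i \sqrt{5443} \approx -47.286 + 147.55 i$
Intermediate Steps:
$C = - \frac{331}{7}$ ($C = \frac{38}{2 + 12} - 50 = \frac{38}{14} - 50 = 38 \cdot \frac{1}{14} - 50 = \frac{19}{7} - 50 = - \frac{331}{7} \approx -47.286$)
$R{\left(k \right)} = - \frac{331}{7}$
$u = 2 i \sqrt{5443}$ ($u = \sqrt{\left(-3092 - 11999\right) - 6681} = \sqrt{-15091 - 6681} = \sqrt{-21772} = 2 i \sqrt{5443} \approx 147.55 i$)
$u + R{\left(T{\left(9 \right)} - 55 \right)} = 2 i \sqrt{5443} - \frac{331}{7} = - \frac{331}{7} + 2 i \sqrt{5443}$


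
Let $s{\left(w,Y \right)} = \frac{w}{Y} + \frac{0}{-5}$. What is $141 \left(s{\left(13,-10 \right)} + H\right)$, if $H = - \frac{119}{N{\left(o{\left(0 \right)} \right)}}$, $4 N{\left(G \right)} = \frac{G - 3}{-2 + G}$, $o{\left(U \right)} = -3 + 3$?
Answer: $- \frac{449273}{10} \approx -44927.0$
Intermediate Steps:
$o{\left(U \right)} = 0$
$N{\left(G \right)} = \frac{-3 + G}{4 \left(-2 + G\right)}$ ($N{\left(G \right)} = \frac{\left(G - 3\right) \frac{1}{-2 + G}}{4} = \frac{\left(-3 + G\right) \frac{1}{-2 + G}}{4} = \frac{\frac{1}{-2 + G} \left(-3 + G\right)}{4} = \frac{-3 + G}{4 \left(-2 + G\right)}$)
$s{\left(w,Y \right)} = \frac{w}{Y}$ ($s{\left(w,Y \right)} = \frac{w}{Y} + 0 \left(- \frac{1}{5}\right) = \frac{w}{Y} + 0 = \frac{w}{Y}$)
$H = - \frac{952}{3}$ ($H = - \frac{119}{\frac{1}{4} \frac{1}{-2 + 0} \left(-3 + 0\right)} = - \frac{119}{\frac{1}{4} \frac{1}{-2} \left(-3\right)} = - \frac{119}{\frac{1}{4} \left(- \frac{1}{2}\right) \left(-3\right)} = - \frac{119}{\frac{3}{8}} = \left(-119\right) \frac{8}{3} = - \frac{952}{3} \approx -317.33$)
$141 \left(s{\left(13,-10 \right)} + H\right) = 141 \left(\frac{13}{-10} - \frac{952}{3}\right) = 141 \left(13 \left(- \frac{1}{10}\right) - \frac{952}{3}\right) = 141 \left(- \frac{13}{10} - \frac{952}{3}\right) = 141 \left(- \frac{9559}{30}\right) = - \frac{449273}{10}$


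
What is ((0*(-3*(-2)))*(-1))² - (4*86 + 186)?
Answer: -530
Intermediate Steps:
((0*(-3*(-2)))*(-1))² - (4*86 + 186) = ((0*6)*(-1))² - (344 + 186) = (0*(-1))² - 1*530 = 0² - 530 = 0 - 530 = -530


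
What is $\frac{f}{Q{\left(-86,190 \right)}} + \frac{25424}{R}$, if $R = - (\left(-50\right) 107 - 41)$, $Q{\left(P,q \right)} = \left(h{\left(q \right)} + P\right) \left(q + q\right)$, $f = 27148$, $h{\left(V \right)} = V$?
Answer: $\frac{287777837}{53263080} \approx 5.403$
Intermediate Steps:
$Q{\left(P,q \right)} = 2 q \left(P + q\right)$ ($Q{\left(P,q \right)} = \left(q + P\right) \left(q + q\right) = \left(P + q\right) 2 q = 2 q \left(P + q\right)$)
$R = 5391$ ($R = - (-5350 - 41) = \left(-1\right) \left(-5391\right) = 5391$)
$\frac{f}{Q{\left(-86,190 \right)}} + \frac{25424}{R} = \frac{27148}{2 \cdot 190 \left(-86 + 190\right)} + \frac{25424}{5391} = \frac{27148}{2 \cdot 190 \cdot 104} + 25424 \cdot \frac{1}{5391} = \frac{27148}{39520} + \frac{25424}{5391} = 27148 \cdot \frac{1}{39520} + \frac{25424}{5391} = \frac{6787}{9880} + \frac{25424}{5391} = \frac{287777837}{53263080}$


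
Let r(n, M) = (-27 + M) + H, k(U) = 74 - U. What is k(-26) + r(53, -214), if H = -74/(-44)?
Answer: -3065/22 ≈ -139.32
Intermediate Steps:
H = 37/22 (H = -74*(-1/44) = 37/22 ≈ 1.6818)
r(n, M) = -557/22 + M (r(n, M) = (-27 + M) + 37/22 = -557/22 + M)
k(-26) + r(53, -214) = (74 - 1*(-26)) + (-557/22 - 214) = (74 + 26) - 5265/22 = 100 - 5265/22 = -3065/22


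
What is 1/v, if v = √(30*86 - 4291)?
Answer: -I*√1711/1711 ≈ -0.024175*I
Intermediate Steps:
v = I*√1711 (v = √(2580 - 4291) = √(-1711) = I*√1711 ≈ 41.364*I)
1/v = 1/(I*√1711) = -I*√1711/1711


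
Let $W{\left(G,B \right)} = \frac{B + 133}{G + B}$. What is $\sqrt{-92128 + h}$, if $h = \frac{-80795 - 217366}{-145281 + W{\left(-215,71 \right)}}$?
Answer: $\frac{2 i \sqrt{70002021257130385}}{1743389} \approx 303.52 i$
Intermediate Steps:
$W{\left(G,B \right)} = \frac{133 + B}{B + G}$
$h = \frac{3577932}{1743389}$ ($h = \frac{-80795 - 217366}{-145281 + \frac{133 + 71}{71 - 215}} = - \frac{298161}{-145281 + \frac{1}{-144} \cdot 204} = - \frac{298161}{-145281 - \frac{17}{12}} = - \frac{298161}{- \frac{1743389}{12}} = \left(-298161\right) \left(- \frac{12}{1743389}\right) = \frac{3577932}{1743389} \approx 2.0523$)
$\sqrt{-92128 + h} = \sqrt{-92128 + \frac{3577932}{1743389}} = \sqrt{- \frac{160611363860}{1743389}} = \frac{2 i \sqrt{70002021257130385}}{1743389}$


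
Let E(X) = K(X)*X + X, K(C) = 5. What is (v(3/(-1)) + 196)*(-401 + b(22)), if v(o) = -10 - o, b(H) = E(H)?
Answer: -50841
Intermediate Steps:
E(X) = 6*X (E(X) = 5*X + X = 6*X)
b(H) = 6*H
(v(3/(-1)) + 196)*(-401 + b(22)) = ((-10 - 3/(-1)) + 196)*(-401 + 6*22) = ((-10 - 3*(-1)) + 196)*(-401 + 132) = ((-10 - 1*(-3)) + 196)*(-269) = ((-10 + 3) + 196)*(-269) = (-7 + 196)*(-269) = 189*(-269) = -50841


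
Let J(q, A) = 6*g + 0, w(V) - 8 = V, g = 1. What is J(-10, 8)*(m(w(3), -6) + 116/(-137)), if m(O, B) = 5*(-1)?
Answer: -4806/137 ≈ -35.080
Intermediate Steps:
w(V) = 8 + V
m(O, B) = -5
J(q, A) = 6 (J(q, A) = 6*1 + 0 = 6 + 0 = 6)
J(-10, 8)*(m(w(3), -6) + 116/(-137)) = 6*(-5 + 116/(-137)) = 6*(-5 + 116*(-1/137)) = 6*(-5 - 116/137) = 6*(-801/137) = -4806/137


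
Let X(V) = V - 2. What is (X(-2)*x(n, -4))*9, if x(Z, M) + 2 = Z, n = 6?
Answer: -144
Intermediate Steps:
x(Z, M) = -2 + Z
X(V) = -2 + V
(X(-2)*x(n, -4))*9 = ((-2 - 2)*(-2 + 6))*9 = -4*4*9 = -16*9 = -144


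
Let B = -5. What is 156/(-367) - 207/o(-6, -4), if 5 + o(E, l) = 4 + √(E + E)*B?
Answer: 29013/110467 - 2070*I*√3/301 ≈ 0.26264 - 11.911*I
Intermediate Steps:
o(E, l) = -1 - 5*√2*√E (o(E, l) = -5 + (4 + √(E + E)*(-5)) = -5 + (4 + √(2*E)*(-5)) = -5 + (4 + (√2*√E)*(-5)) = -5 + (4 - 5*√2*√E) = -1 - 5*√2*√E)
156/(-367) - 207/o(-6, -4) = 156/(-367) - 207/(-1 - 5*√2*√(-6)) = 156*(-1/367) - 207/(-1 - 5*√2*I*√6) = -156/367 - 207/(-1 - 10*I*√3)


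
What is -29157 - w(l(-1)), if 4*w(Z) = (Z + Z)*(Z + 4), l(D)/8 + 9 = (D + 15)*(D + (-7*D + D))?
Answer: -149205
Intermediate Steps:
l(D) = -72 - 40*D*(15 + D) (l(D) = -72 + 8*((D + 15)*(D + (-7*D + D))) = -72 + 8*((15 + D)*(D - 6*D)) = -72 + 8*((15 + D)*(-5*D)) = -72 + 8*(-5*D*(15 + D)) = -72 - 40*D*(15 + D))
w(Z) = Z*(4 + Z)/2 (w(Z) = ((Z + Z)*(Z + 4))/4 = ((2*Z)*(4 + Z))/4 = (2*Z*(4 + Z))/4 = Z*(4 + Z)/2)
-29157 - w(l(-1)) = -29157 - (-72 - 600*(-1) - 40*(-1)**2)*(4 + (-72 - 600*(-1) - 40*(-1)**2))/2 = -29157 - (-72 + 600 - 40*1)*(4 + (-72 + 600 - 40*1))/2 = -29157 - (-72 + 600 - 40)*(4 + (-72 + 600 - 40))/2 = -29157 - 488*(4 + 488)/2 = -29157 - 488*492/2 = -29157 - 1*120048 = -29157 - 120048 = -149205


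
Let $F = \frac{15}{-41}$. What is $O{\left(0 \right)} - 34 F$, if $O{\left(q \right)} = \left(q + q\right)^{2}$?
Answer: $\frac{510}{41} \approx 12.439$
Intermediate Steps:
$O{\left(q \right)} = 4 q^{2}$ ($O{\left(q \right)} = \left(2 q\right)^{2} = 4 q^{2}$)
$F = - \frac{15}{41}$ ($F = 15 \left(- \frac{1}{41}\right) = - \frac{15}{41} \approx -0.36585$)
$O{\left(0 \right)} - 34 F = 4 \cdot 0^{2} - - \frac{510}{41} = 4 \cdot 0 + \frac{510}{41} = 0 + \frac{510}{41} = \frac{510}{41}$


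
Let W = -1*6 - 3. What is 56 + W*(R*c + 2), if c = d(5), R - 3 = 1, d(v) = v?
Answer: -142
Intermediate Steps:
R = 4 (R = 3 + 1 = 4)
c = 5
W = -9 (W = -6 - 3 = -9)
56 + W*(R*c + 2) = 56 - 9*(4*5 + 2) = 56 - 9*(20 + 2) = 56 - 9*22 = 56 - 198 = -142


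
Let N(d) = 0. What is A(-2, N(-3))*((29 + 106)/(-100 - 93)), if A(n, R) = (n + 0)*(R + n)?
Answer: -540/193 ≈ -2.7979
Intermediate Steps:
A(n, R) = n*(R + n)
A(-2, N(-3))*((29 + 106)/(-100 - 93)) = (-2*(0 - 2))*((29 + 106)/(-100 - 93)) = (-2*(-2))*(135/(-193)) = 4*(135*(-1/193)) = 4*(-135/193) = -540/193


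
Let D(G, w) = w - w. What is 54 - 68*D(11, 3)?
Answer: 54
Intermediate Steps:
D(G, w) = 0
54 - 68*D(11, 3) = 54 - 68*0 = 54 + 0 = 54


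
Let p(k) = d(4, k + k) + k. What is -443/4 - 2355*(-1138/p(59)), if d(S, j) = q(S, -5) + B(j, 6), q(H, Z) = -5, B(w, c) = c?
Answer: 178223/4 ≈ 44556.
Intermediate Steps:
d(S, j) = 1 (d(S, j) = -5 + 6 = 1)
p(k) = 1 + k
-443/4 - 2355*(-1138/p(59)) = -443/4 - 2355*(-1138/(1 + 59)) = -443*1/4 - 2355/(60*(-1/1138)) = -443/4 - 2355/(-30/569) = -443/4 - 2355*(-569/30) = -443/4 + 89333/2 = 178223/4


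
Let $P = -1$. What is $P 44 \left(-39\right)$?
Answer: $1716$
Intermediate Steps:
$P 44 \left(-39\right) = \left(-1\right) 44 \left(-39\right) = \left(-44\right) \left(-39\right) = 1716$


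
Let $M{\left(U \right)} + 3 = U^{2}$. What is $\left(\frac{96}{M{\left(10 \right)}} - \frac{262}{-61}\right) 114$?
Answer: $\frac{3564780}{5917} \approx 602.46$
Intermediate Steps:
$M{\left(U \right)} = -3 + U^{2}$
$\left(\frac{96}{M{\left(10 \right)}} - \frac{262}{-61}\right) 114 = \left(\frac{96}{-3 + 10^{2}} - \frac{262}{-61}\right) 114 = \left(\frac{96}{-3 + 100} - - \frac{262}{61}\right) 114 = \left(\frac{96}{97} + \frac{262}{61}\right) 114 = \frac{31270}{5917} \cdot 114 = \frac{3564780}{5917}$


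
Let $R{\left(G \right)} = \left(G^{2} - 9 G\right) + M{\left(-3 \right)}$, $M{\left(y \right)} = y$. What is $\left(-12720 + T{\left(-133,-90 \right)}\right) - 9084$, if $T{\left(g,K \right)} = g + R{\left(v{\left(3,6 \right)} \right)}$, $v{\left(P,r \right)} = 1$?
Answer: $-21948$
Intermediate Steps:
$R{\left(G \right)} = -3 + G^{2} - 9 G$ ($R{\left(G \right)} = \left(G^{2} - 9 G\right) - 3 = -3 + G^{2} - 9 G$)
$T{\left(g,K \right)} = -11 + g$ ($T{\left(g,K \right)} = g - \left(12 - 1\right) = g - 11 = -11 + g$)
$\left(-12720 + T{\left(-133,-90 \right)}\right) - 9084 = \left(-12720 - 144\right) - 9084 = -12864 - 9084 = -21948$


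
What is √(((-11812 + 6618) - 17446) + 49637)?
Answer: √26997 ≈ 164.31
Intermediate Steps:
√(((-11812 + 6618) - 17446) + 49637) = √((-5194 - 17446) + 49637) = √(-22640 + 49637) = √26997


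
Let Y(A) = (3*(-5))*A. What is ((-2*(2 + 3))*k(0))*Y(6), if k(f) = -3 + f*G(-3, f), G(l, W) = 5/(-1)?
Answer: -2700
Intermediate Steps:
G(l, W) = -5 (G(l, W) = 5*(-1) = -5)
k(f) = -3 - 5*f (k(f) = -3 + f*(-5) = -3 - 5*f)
Y(A) = -15*A
((-2*(2 + 3))*k(0))*Y(6) = ((-2*(2 + 3))*(-3 - 5*0))*(-15*6) = ((-2*5)*(-3 + 0))*(-90) = -10*(-3)*(-90) = 30*(-90) = -2700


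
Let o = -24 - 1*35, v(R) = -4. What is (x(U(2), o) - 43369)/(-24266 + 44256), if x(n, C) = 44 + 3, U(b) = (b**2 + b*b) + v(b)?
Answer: -21661/9995 ≈ -2.1672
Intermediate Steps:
o = -59 (o = -24 - 35 = -59)
U(b) = -4 + 2*b**2 (U(b) = (b**2 + b*b) - 4 = (b**2 + b**2) - 4 = 2*b**2 - 4 = -4 + 2*b**2)
x(n, C) = 47
(x(U(2), o) - 43369)/(-24266 + 44256) = (47 - 43369)/(-24266 + 44256) = -43322/19990 = -43322*1/19990 = -21661/9995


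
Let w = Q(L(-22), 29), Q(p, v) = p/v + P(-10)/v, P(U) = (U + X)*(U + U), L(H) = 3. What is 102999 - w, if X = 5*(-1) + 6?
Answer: 2986788/29 ≈ 1.0299e+5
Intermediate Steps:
X = 1 (X = -5 + 6 = 1)
P(U) = 2*U*(1 + U) (P(U) = (U + 1)*(U + U) = (1 + U)*(2*U) = 2*U*(1 + U))
Q(p, v) = 180/v + p/v (Q(p, v) = p/v + (2*(-10)*(1 - 10))/v = p/v + (2*(-10)*(-9))/v = p/v + 180/v = 180/v + p/v)
w = 183/29 (w = (180 + 3)/29 = (1/29)*183 = 183/29 ≈ 6.3103)
102999 - w = 102999 - 1*183/29 = 102999 - 183/29 = 2986788/29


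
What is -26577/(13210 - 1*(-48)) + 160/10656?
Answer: -8783851/4414914 ≈ -1.9896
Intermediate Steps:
-26577/(13210 - 1*(-48)) + 160/10656 = -26577/(13210 + 48) + 160*(1/10656) = -26577/13258 + 5/333 = -8783851/4414914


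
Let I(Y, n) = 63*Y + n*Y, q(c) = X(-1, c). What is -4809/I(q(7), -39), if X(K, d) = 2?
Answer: -1603/16 ≈ -100.19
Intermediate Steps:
q(c) = 2
I(Y, n) = 63*Y + Y*n
-4809/I(q(7), -39) = -4809*1/(2*(63 - 39)) = -4809/(2*24) = -4809/48 = -4809*1/48 = -1603/16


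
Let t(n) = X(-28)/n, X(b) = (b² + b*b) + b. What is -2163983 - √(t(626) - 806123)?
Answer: -2163983 - 9*I*√974997817/313 ≈ -2.164e+6 - 897.84*I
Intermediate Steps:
X(b) = b + 2*b² (X(b) = (b² + b²) + b = 2*b² + b = b + 2*b²)
t(n) = 1540/n (t(n) = (-28*(1 + 2*(-28)))/n = (-28*(1 - 56))/n = (-28*(-55))/n = 1540/n)
-2163983 - √(t(626) - 806123) = -2163983 - √(1540/626 - 806123) = -2163983 - √(1540*(1/626) - 806123) = -2163983 - √(770/313 - 806123) = -2163983 - √(-252315729/313) = -2163983 - 9*I*√974997817/313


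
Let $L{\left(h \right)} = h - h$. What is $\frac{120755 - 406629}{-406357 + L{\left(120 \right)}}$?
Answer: $\frac{285874}{406357} \approx 0.7035$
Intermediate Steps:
$L{\left(h \right)} = 0$
$\frac{120755 - 406629}{-406357 + L{\left(120 \right)}} = \frac{120755 - 406629}{-406357 + 0} = - \frac{285874}{-406357} = \left(-285874\right) \left(- \frac{1}{406357}\right) = \frac{285874}{406357}$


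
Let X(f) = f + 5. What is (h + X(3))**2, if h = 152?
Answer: 25600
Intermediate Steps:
X(f) = 5 + f
(h + X(3))**2 = (152 + (5 + 3))**2 = (152 + 8)**2 = 160**2 = 25600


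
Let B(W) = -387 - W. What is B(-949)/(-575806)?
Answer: -281/287903 ≈ -0.00097602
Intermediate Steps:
B(-949)/(-575806) = (-387 - 1*(-949))/(-575806) = (-387 + 949)*(-1/575806) = 562*(-1/575806) = -281/287903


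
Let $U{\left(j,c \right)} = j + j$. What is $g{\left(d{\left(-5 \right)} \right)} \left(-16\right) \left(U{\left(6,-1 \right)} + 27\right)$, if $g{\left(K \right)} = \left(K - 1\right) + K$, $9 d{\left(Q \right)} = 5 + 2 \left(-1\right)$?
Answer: $208$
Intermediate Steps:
$d{\left(Q \right)} = \frac{1}{3}$ ($d{\left(Q \right)} = \frac{5 + 2 \left(-1\right)}{9} = \frac{5 - 2}{9} = \frac{1}{9} \cdot 3 = \frac{1}{3}$)
$U{\left(j,c \right)} = 2 j$
$g{\left(K \right)} = -1 + 2 K$ ($g{\left(K \right)} = \left(-1 + K\right) + K = -1 + 2 K$)
$g{\left(d{\left(-5 \right)} \right)} \left(-16\right) \left(U{\left(6,-1 \right)} + 27\right) = \left(-1 + 2 \cdot \frac{1}{3}\right) \left(-16\right) \left(2 \cdot 6 + 27\right) = \left(-1 + \frac{2}{3}\right) \left(-16\right) \left(12 + 27\right) = \left(- \frac{1}{3}\right) \left(-16\right) 39 = \frac{16}{3} \cdot 39 = 208$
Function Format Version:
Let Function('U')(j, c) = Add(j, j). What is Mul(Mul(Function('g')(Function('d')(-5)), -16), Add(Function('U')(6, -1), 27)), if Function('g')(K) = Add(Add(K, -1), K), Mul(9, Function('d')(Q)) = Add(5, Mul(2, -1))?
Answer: 208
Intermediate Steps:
Function('d')(Q) = Rational(1, 3) (Function('d')(Q) = Mul(Rational(1, 9), Add(5, Mul(2, -1))) = Mul(Rational(1, 9), Add(5, -2)) = Mul(Rational(1, 9), 3) = Rational(1, 3))
Function('U')(j, c) = Mul(2, j)
Function('g')(K) = Add(-1, Mul(2, K)) (Function('g')(K) = Add(Add(-1, K), K) = Add(-1, Mul(2, K)))
Mul(Mul(Function('g')(Function('d')(-5)), -16), Add(Function('U')(6, -1), 27)) = Mul(Mul(Add(-1, Mul(2, Rational(1, 3))), -16), Add(Mul(2, 6), 27)) = Mul(Mul(Add(-1, Rational(2, 3)), -16), Add(12, 27)) = Mul(Mul(Rational(-1, 3), -16), 39) = Mul(Rational(16, 3), 39) = 208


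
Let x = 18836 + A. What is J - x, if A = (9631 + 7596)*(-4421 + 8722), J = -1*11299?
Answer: -74123462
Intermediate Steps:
J = -11299
A = 74093327 (A = 17227*4301 = 74093327)
x = 74112163 (x = 18836 + 74093327 = 74112163)
J - x = -11299 - 1*74112163 = -11299 - 74112163 = -74123462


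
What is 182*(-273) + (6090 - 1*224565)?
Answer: -268161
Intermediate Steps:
182*(-273) + (6090 - 1*224565) = -49686 + (6090 - 224565) = -49686 - 218475 = -268161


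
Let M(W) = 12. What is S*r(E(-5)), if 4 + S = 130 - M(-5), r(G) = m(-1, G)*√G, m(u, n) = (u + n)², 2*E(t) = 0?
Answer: 0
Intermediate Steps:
E(t) = 0 (E(t) = (½)*0 = 0)
m(u, n) = (n + u)²
r(G) = √G*(-1 + G)² (r(G) = (G - 1)²*√G = (-1 + G)²*√G = √G*(-1 + G)²)
S = 114 (S = -4 + (130 - 1*12) = -4 + (130 - 12) = -4 + 118 = 114)
S*r(E(-5)) = 114*(√0*(-1 + 0)²) = 114*(0*(-1)²) = 114*(0*1) = 114*0 = 0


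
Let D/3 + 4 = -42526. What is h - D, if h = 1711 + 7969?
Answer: 137270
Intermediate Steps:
D = -127590 (D = -12 + 3*(-42526) = -12 - 127578 = -127590)
h = 9680
h - D = 9680 - 1*(-127590) = 9680 + 127590 = 137270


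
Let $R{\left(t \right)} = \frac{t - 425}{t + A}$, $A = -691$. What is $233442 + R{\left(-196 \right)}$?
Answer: $\frac{207063675}{887} \approx 2.3344 \cdot 10^{5}$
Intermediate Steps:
$R{\left(t \right)} = \frac{-425 + t}{-691 + t}$ ($R{\left(t \right)} = \frac{t - 425}{t - 691} = \frac{-425 + t}{-691 + t}$)
$233442 + R{\left(-196 \right)} = 233442 + \frac{-425 - 196}{-691 - 196} = 233442 + \frac{1}{-887} \left(-621\right) = 233442 - - \frac{621}{887} = 233442 + \frac{621}{887} = \frac{207063675}{887}$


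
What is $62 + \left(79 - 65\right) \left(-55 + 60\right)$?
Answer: $132$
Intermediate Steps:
$62 + \left(79 - 65\right) \left(-55 + 60\right) = 62 + \left(79 - 65\right) 5 = 62 + 14 \cdot 5 = 62 + 70 = 132$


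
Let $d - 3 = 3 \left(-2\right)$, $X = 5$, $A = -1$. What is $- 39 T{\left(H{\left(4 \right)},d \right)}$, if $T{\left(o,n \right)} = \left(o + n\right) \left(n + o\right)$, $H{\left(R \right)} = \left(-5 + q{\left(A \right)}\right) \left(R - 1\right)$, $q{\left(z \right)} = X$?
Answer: $-351$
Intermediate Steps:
$q{\left(z \right)} = 5$
$H{\left(R \right)} = 0$ ($H{\left(R \right)} = \left(-5 + 5\right) \left(R - 1\right) = 0 \left(-1 + R\right) = 0$)
$d = -3$ ($d = 3 + 3 \left(-2\right) = 3 - 6 = -3$)
$T{\left(o,n \right)} = \left(n + o\right)^{2}$ ($T{\left(o,n \right)} = \left(n + o\right) \left(n + o\right) = \left(n + o\right)^{2}$)
$- 39 T{\left(H{\left(4 \right)},d \right)} = - 39 \left(-3 + 0\right)^{2} = - 39 \left(-3\right)^{2} = \left(-39\right) 9 = -351$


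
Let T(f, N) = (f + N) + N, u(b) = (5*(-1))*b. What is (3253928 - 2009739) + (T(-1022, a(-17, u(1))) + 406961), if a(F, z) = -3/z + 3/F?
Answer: 140260952/85 ≈ 1.6501e+6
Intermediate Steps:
u(b) = -5*b
T(f, N) = f + 2*N (T(f, N) = (N + f) + N = f + 2*N)
(3253928 - 2009739) + (T(-1022, a(-17, u(1))) + 406961) = (3253928 - 2009739) + ((-1022 + 2*(-3/((-5*1)) + 3/(-17))) + 406961) = 1244189 + ((-1022 + 2*(-3/(-5) + 3*(-1/17))) + 406961) = 1244189 + ((-1022 + 2*(-3*(-1/5) - 3/17)) + 406961) = 1244189 + ((-1022 + 2*(3/5 - 3/17)) + 406961) = 1244189 + ((-1022 + 2*(36/85)) + 406961) = 1244189 + ((-1022 + 72/85) + 406961) = 1244189 + (-86798/85 + 406961) = 1244189 + 34504887/85 = 140260952/85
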